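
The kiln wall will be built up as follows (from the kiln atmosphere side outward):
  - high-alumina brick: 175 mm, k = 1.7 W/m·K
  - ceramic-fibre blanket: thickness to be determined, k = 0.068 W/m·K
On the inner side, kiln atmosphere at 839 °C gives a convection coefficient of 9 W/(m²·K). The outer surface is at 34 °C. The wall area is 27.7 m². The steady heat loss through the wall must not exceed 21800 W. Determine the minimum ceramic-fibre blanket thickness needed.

L ≈ 55 mm

Using the resistance-network approach (series):
R_inner film = 1/(h_i·A) = 1/(9×27.7) = 0.004011 K/W
R_high-alumina brick = L/(kA) = 0.175/(1.7×27.7) = 0.003716 K/W
Sum of the known resistances R_other = 0.007728 K/W
Required total resistance R_tot = ΔT/Q_allow = 805/21800 = 0.03693 K/W
R_ceramic-fibre blanket = R_tot − R_other = 0.0292 K/W
L = R·k·A = 0.0292×0.068×27.7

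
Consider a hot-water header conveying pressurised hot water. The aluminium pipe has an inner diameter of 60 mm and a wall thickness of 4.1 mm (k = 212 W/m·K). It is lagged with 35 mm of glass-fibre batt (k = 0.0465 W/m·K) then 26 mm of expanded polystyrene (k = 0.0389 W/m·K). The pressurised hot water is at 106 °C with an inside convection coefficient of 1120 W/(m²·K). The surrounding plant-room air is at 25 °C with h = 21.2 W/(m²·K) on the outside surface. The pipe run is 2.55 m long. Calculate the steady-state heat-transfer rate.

Cylindrical conduction, so R = ln(r₂/r₁)/(2πkL) per layer, in series:
R_inner film = 1/(h_i·2πr₁L) = 1/(1120×2π×0.03×2.55) = 0.001858 K/W
R_aluminium pipe wall = ln(34.1/30)/(2π×212×2.55) = 3.771×10^-5 K/W
R_glass-fibre batt = ln(69.1/34.1)/(2π×0.0465×2.55) = 0.948 K/W
R_expanded polystyrene = ln(95.1/69.1)/(2π×0.0389×2.55) = 0.5124 K/W
R_outer film = 1/(h_o·2πr_oL) = 1/(21.2×2π×0.0951×2.55) = 0.03096 K/W
R_total = 1.493 K/W
Q = ΔT/R_total = 81/1.493

Q ≈ 54.2 W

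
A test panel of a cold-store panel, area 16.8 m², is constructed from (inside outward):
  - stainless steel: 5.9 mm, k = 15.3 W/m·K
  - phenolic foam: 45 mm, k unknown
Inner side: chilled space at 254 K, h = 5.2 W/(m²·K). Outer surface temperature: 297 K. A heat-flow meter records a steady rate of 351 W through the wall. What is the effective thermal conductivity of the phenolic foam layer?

k ≈ 0.0241 W/(m·K)

Using the resistance-network approach (series):
R_inner film = 1/(h_i·A) = 1/(5.2×16.8) = 0.01145 K/W
R_stainless steel = L/(kA) = 0.0059/(15.3×16.8) = 2.295×10^-5 K/W
Sum of known resistances R_other = 0.01147 K/W
Total R = ΔT/Q = 43/351 = 0.1225 K/W
R_phenolic foam = R_total − R_other = 0.111 K/W
k = L/(R·A) = 0.045/(0.111×16.8)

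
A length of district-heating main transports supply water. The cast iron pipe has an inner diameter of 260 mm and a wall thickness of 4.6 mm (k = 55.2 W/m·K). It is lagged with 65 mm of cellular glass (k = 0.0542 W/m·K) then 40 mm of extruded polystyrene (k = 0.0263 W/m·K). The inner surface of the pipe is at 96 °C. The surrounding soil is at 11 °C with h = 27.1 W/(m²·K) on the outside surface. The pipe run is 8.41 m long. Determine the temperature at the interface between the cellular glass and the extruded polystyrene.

Treating each annulus and film as a series resistance:
R_cast iron pipe wall = ln(134.6/130)/(2π×55.2×8.41) = 1.192×10^-5 K/W
R_cellular glass = ln(199.6/134.6)/(2π×0.0542×8.41) = 0.1376 K/W
R_extruded polystyrene = ln(239.6/199.6)/(2π×0.0263×8.41) = 0.1314 K/W
R_outer film = 1/(h_o·2πr_oL) = 1/(27.1×2π×0.2396×8.41) = 0.002915 K/W
R_total = 0.2719 K/W
Q = ΔT/R_total = 85/0.2719
Q = 313 W
T_interface = T_inner − Q·ΣR(inner→interface) = 96 − 313×0.1376

T ≈ 53 °C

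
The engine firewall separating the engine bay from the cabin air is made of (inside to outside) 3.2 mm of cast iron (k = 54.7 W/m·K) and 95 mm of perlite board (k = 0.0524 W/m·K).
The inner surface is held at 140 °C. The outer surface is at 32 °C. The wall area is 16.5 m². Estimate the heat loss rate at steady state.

Model the wall as resistances in series:
R_cast iron = L/(kA) = 0.0032/(54.7×16.5) = 3.546×10^-6 K/W
R_perlite board = L/(kA) = 0.095/(0.0524×16.5) = 0.1099 K/W
R_total = 0.1099 K/W
Q = ΔT / R_total = 108 / 0.1099

Q ≈ 983 W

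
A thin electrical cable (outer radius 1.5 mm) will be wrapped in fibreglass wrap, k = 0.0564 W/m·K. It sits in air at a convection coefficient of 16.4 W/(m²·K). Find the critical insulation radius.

r_cr ≈ 3.44 mm

For a cylinder r_cr = k/h = 0.0564/16.4
r_cr = 3.44 mm; since the bare radius (1.5 mm) is below r_cr, adding a thin layer of insulation will *increase* heat loss.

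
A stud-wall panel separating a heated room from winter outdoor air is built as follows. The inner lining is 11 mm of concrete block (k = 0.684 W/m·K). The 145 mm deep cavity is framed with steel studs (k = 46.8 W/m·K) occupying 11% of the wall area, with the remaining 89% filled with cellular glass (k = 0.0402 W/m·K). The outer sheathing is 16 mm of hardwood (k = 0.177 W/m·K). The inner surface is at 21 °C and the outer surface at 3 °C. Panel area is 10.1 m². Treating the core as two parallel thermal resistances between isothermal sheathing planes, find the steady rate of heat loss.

Sheathing layers in series; stud and cavity paths in parallel between them.
R_inner = 0.011/(0.684×10.1) = 0.001592 K/W
R_stud  = 0.145/(46.8×0.11×10.1) = 0.002789 K/W
R_cav   = 0.145/(0.0402×0.89×10.1) = 0.4013 K/W
1/R_core = 1/R_stud + 1/R_cav → R_core = 0.002769 K/W
R_outer = 0.016/(0.177×10.1) = 0.00895 K/W
R_total = 0.01331 K/W
Q = ΔT/R_total = 18/0.01331

Q ≈ 1350 W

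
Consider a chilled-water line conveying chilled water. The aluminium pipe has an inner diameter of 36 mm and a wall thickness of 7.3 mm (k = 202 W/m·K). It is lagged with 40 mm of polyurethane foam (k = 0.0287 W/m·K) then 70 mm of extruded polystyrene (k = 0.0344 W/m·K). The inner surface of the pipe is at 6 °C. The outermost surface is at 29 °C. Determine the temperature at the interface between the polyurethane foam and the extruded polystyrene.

Cylindrical conduction, so R = ln(r₂/r₁)/(2πkL) per layer, in series:
R_aluminium pipe wall = ln(25.3/18)/(2π×202×1) = 2.682×10^-4 K/W
R_polyurethane foam = ln(65.3/25.3)/(2π×0.0287×1) = 5.258 K/W
R_extruded polystyrene = ln(135.3/65.3)/(2π×0.0344×1) = 3.37 K/W
R_total = 8.629 K/W
Q = ΔT/R_total = 23/8.629
Q = 2.67 W/m
T_interface = T_inner + Q·ΣR(inner→interface) = 6 + 2.67×5.258

T ≈ 20 °C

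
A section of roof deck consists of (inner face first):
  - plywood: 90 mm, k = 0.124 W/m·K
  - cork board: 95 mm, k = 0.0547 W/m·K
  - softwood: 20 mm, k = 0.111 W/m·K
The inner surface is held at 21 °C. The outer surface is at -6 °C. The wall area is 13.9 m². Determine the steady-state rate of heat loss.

Q ≈ 142 W

Treating each layer as a thermal resistance in series:
R_plywood = L/(kA) = 0.09/(0.124×13.9) = 0.05222 K/W
R_cork board = L/(kA) = 0.095/(0.0547×13.9) = 0.1249 K/W
R_softwood = L/(kA) = 0.02/(0.111×13.9) = 0.01296 K/W
R_total = 0.1901 K/W
Q = ΔT / R_total = 27 / 0.1901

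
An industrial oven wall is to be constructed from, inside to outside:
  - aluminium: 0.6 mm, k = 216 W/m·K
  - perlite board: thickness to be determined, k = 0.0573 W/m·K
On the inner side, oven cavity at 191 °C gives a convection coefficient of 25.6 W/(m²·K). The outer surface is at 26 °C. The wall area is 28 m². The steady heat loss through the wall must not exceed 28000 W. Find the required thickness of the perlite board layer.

Treating each layer as a thermal resistance in series:
R_inner film = 1/(h_i·A) = 1/(25.6×28) = 0.001395 K/W
R_aluminium = L/(kA) = 0.0006/(216×28) = 9.921×10^-8 K/W
Sum of the known resistances R_other = 0.001395 K/W
Required total resistance R_tot = ΔT/Q_allow = 165/28000 = 0.005893 K/W
R_perlite board = R_tot − R_other = 0.004498 K/W
L = R·k·A = 0.004498×0.0573×28

L ≈ 7.22 mm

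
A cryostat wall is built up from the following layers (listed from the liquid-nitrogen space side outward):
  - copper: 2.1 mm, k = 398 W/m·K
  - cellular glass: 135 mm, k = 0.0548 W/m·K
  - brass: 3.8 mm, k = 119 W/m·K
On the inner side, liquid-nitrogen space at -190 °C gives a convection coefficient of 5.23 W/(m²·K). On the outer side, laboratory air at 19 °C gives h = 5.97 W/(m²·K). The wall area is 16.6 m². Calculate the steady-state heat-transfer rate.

Q ≈ 1230 W

Treating each layer as a thermal resistance in series:
R_inner film = 1/(h_i·A) = 1/(5.23×16.6) = 0.01152 K/W
R_copper = L/(kA) = 0.0021/(398×16.6) = 3.179×10^-7 K/W
R_cellular glass = L/(kA) = 0.135/(0.0548×16.6) = 0.1484 K/W
R_brass = L/(kA) = 0.0038/(119×16.6) = 1.924×10^-6 K/W
R_outer film = 1/(h_o·A) = 1/(5.97×16.6) = 0.01009 K/W
R_total = 0.17 K/W
Q = ΔT / R_total = 209 / 0.17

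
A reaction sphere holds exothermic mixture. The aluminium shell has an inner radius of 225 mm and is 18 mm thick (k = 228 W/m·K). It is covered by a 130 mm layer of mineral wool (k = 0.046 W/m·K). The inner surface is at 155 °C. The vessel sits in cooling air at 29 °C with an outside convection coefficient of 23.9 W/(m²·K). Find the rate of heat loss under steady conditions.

Q ≈ 50.3 W

Spherical conduction: R = (1/r_in − 1/r_out)/(4πk) per layer; series-sum.
R_aluminium shell = (1/0.225 − 1/0.243)/(4π×228) = 1.149×10^-4 K/W
R_mineral wool = (1/0.243 − 1/0.373)/(4π×0.046) = 2.481 K/W
R_outer film = 1/(h·4πr_o²) = 1/(23.9×4π×0.373²) = 0.02393 K/W
R_total = 2.505 K/W
Q = ΔT/R_total = 126/2.505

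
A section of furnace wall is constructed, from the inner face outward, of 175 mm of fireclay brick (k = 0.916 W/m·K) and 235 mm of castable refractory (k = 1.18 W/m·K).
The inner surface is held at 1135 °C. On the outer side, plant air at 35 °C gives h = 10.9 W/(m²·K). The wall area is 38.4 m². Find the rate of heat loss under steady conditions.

Q ≈ 87600 W

Treating each layer as a thermal resistance in series:
R_fireclay brick = L/(kA) = 0.175/(0.916×38.4) = 0.004975 K/W
R_castable refractory = L/(kA) = 0.235/(1.18×38.4) = 0.005186 K/W
R_outer film = 1/(h_o·A) = 1/(10.9×38.4) = 0.002389 K/W
R_total = 0.01255 K/W
Q = ΔT / R_total = 1100 / 0.01255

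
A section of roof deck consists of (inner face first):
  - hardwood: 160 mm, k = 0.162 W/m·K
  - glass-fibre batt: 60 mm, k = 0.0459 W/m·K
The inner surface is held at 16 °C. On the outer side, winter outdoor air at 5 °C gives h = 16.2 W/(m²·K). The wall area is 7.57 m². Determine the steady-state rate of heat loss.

Model the wall as resistances in series:
R_hardwood = L/(kA) = 0.16/(0.162×7.57) = 0.1305 K/W
R_glass-fibre batt = L/(kA) = 0.06/(0.0459×7.57) = 0.1727 K/W
R_outer film = 1/(h_o·A) = 1/(16.2×7.57) = 0.008154 K/W
R_total = 0.3113 K/W
Q = ΔT / R_total = 11 / 0.3113

Q ≈ 35.3 W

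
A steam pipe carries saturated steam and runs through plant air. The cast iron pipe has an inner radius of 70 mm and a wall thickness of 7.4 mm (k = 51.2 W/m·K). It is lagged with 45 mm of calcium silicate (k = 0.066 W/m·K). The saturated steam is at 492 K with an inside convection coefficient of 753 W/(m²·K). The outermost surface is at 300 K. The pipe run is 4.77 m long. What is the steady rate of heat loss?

Q ≈ 826 W

Treating each annulus and film as a series resistance:
R_inner film = 1/(h_i·2πr₁L) = 1/(753×2π×0.07×4.77) = 6.33×10^-4 K/W
R_cast iron pipe wall = ln(77.4/70)/(2π×51.2×4.77) = 6.549×10^-5 K/W
R_calcium silicate = ln(122.4/77.4)/(2π×0.066×4.77) = 0.2317 K/W
R_total = 0.2324 K/W
Q = ΔT/R_total = 192/0.2324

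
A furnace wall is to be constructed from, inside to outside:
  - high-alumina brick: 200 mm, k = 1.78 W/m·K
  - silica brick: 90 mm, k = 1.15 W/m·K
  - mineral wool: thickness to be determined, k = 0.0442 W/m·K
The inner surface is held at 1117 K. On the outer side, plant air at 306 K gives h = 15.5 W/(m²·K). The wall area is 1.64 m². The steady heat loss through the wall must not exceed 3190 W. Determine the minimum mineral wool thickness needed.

L ≈ 7.15 mm

Series thermal resistances:
R_high-alumina brick = L/(kA) = 0.2/(1.78×1.64) = 0.06851 K/W
R_silica brick = L/(kA) = 0.09/(1.15×1.64) = 0.04772 K/W
R_outer film = 1/(h_o·A) = 1/(15.5×1.64) = 0.03934 K/W
Sum of the known resistances R_other = 0.1556 K/W
Required total resistance R_tot = ΔT/Q_allow = 811/3190 = 0.2542 K/W
R_mineral wool = R_tot − R_other = 0.09866 K/W
L = R·k·A = 0.09866×0.0442×1.64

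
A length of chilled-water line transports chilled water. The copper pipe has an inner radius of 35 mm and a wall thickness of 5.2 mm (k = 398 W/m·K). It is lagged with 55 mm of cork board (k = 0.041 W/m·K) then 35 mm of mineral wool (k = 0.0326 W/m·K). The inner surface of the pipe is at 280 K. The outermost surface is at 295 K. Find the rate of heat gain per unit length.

q′ ≈ 3.08 W/m

Radial resistances (cylindrical: R_cond = ln(r_o/r_i)/(2πkL), R_conv = 1/(h·2πrL)):
R_copper pipe wall = ln(40.2/35)/(2π×398×1) = 5.539×10^-5 K/W
R_cork board = ln(95.2/40.2)/(2π×0.041×1) = 3.347 K/W
R_mineral wool = ln(130.2/95.2)/(2π×0.0326×1) = 1.529 K/W
R_total = 4.875 K/W
Q = ΔT/R_total = 15/4.875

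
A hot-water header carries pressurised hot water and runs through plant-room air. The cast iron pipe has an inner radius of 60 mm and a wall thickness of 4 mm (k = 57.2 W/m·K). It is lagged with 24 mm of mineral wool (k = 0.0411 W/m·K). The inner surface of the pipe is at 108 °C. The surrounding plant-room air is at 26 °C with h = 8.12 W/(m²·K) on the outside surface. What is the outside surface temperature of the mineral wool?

Radial resistances (cylindrical: R_cond = ln(r_o/r_i)/(2πkL), R_conv = 1/(h·2πrL)):
R_cast iron pipe wall = ln(64/60)/(2π×57.2×1) = 1.796×10^-4 K/W
R_mineral wool = ln(88/64)/(2π×0.0411×1) = 1.233 K/W
R_outer film = 1/(h_o·2πr_oL) = 1/(8.12×2π×0.088×1) = 0.2227 K/W
R_total = 1.456 K/W
Q = ΔT/R_total = 82/1.456
Q = 56.3 W/m
T_interface = T_inner − Q·ΣR(inner→interface) = 108 − 56.3×1.233

T ≈ 38.5 °C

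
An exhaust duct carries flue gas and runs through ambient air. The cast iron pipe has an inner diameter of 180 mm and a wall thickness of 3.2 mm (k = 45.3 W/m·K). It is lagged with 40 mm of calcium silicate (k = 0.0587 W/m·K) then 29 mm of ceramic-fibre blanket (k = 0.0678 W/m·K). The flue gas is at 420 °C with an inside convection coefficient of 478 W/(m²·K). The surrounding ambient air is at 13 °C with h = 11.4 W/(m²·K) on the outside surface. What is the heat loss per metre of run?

Treating each annulus and film as a series resistance:
R_inner film = 1/(h_i·2πr₁L) = 1/(478×2π×0.09×1) = 0.0037 K/W
R_cast iron pipe wall = ln(93.2/90)/(2π×45.3×1) = 1.227×10^-4 K/W
R_calcium silicate = ln(133.2/93.2)/(2π×0.0587×1) = 0.9682 K/W
R_ceramic-fibre blanket = ln(162.2/133.2)/(2π×0.0678×1) = 0.4624 K/W
R_outer film = 1/(h_o·2πr_oL) = 1/(11.4×2π×0.1622×1) = 0.08607 K/W
R_total = 1.521 K/W
Q = ΔT/R_total = 407/1.521

q′ ≈ 268 W/m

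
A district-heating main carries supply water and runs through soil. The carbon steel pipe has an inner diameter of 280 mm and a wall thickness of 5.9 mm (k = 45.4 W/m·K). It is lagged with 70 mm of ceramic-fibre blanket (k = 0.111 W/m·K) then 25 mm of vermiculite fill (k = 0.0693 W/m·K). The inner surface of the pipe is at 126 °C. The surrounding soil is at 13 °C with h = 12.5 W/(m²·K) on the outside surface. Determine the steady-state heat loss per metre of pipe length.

Radial resistances (cylindrical: R_cond = ln(r_o/r_i)/(2πkL), R_conv = 1/(h·2πrL)):
R_carbon steel pipe wall = ln(145.9/140)/(2π×45.4×1) = 1.447×10^-4 K/W
R_ceramic-fibre blanket = ln(215.9/145.9)/(2π×0.111×1) = 0.5619 K/W
R_vermiculite fill = ln(240.9/215.9)/(2π×0.0693×1) = 0.2516 K/W
R_outer film = 1/(h_o·2πr_oL) = 1/(12.5×2π×0.2409×1) = 0.05285 K/W
R_total = 0.8665 K/W
Q = ΔT/R_total = 113/0.8665

q′ ≈ 130 W/m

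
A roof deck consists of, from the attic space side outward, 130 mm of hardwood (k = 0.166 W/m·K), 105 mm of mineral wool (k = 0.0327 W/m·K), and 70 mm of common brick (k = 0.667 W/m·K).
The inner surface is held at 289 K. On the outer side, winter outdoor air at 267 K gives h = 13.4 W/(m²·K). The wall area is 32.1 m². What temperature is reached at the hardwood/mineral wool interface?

Thermal resistances in series:
R_hardwood = L/(kA) = 0.13/(0.166×32.1) = 0.0244 K/W
R_mineral wool = L/(kA) = 0.105/(0.0327×32.1) = 0.1 K/W
R_common brick = L/(kA) = 0.07/(0.667×32.1) = 0.003269 K/W
R_outer film = 1/(h_o·A) = 1/(13.4×32.1) = 0.002325 K/W
R_total = 0.13 K/W;  Q = ΔT/R_total = 22/0.13 = 169.2 W
T_interface = T_inner − Q·ΣR(inner→interface) = 289 − 169×0.0244

T ≈ 285 K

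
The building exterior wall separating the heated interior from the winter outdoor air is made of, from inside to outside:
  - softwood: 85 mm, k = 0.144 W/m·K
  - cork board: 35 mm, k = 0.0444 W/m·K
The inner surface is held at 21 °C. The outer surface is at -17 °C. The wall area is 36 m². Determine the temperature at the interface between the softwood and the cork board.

T ≈ 4.73 °C

Series thermal resistances:
R_softwood = L/(kA) = 0.085/(0.144×36) = 0.0164 K/W
R_cork board = L/(kA) = 0.035/(0.0444×36) = 0.0219 K/W
R_total = 0.03829 K/W;  Q = ΔT/R_total = 38/0.03829 = 992.3 W
T_interface = T_inner − Q·ΣR(inner→interface) = 21 − 992×0.0164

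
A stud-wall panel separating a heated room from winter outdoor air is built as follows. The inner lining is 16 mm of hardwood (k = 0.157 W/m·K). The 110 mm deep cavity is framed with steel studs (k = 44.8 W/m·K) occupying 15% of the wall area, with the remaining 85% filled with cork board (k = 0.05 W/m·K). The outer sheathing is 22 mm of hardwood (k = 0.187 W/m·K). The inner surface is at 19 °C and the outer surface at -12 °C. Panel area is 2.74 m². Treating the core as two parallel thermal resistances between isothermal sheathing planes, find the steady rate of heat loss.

Sheathing layers in series; stud and cavity paths in parallel between them.
R_inner = 0.016/(0.157×2.74) = 0.03719 K/W
R_stud  = 0.11/(44.8×0.15×2.74) = 0.005974 K/W
R_cav   = 0.11/(0.05×0.85×2.74) = 0.9446 K/W
1/R_core = 1/R_stud + 1/R_cav → R_core = 0.005937 K/W
R_outer = 0.022/(0.187×2.74) = 0.04294 K/W
R_total = 0.08607 K/W
Q = ΔT/R_total = 31/0.08607

Q ≈ 360 W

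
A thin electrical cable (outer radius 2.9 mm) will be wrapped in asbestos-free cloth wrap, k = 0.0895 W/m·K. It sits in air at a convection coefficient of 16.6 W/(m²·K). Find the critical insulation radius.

r_cr ≈ 5.39 mm

For a cylinder r_cr = k/h = 0.0895/16.6
r_cr = 5.39 mm; since the bare radius (2.9 mm) is below r_cr, adding a thin layer of insulation will *increase* heat loss.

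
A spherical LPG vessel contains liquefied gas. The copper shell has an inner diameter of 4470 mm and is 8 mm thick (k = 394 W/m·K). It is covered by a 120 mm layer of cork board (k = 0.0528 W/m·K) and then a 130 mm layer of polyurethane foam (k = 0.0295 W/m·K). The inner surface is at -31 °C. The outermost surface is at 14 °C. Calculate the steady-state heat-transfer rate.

Each spherical layer contributes R = (1/r_i − 1/r_o)/(4πk):
R_copper shell = (1/2.235 − 1/2.243)/(4π×394) = 3.223×10^-7 K/W
R_cork board = (1/2.243 − 1/2.363)/(4π×0.0528) = 0.03412 K/W
R_polyurethane foam = (1/2.363 − 1/2.493)/(4π×0.0295) = 0.05953 K/W
R_total = 0.09365 K/W
Q = ΔT/R_total = 45/0.09365

Q ≈ 481 W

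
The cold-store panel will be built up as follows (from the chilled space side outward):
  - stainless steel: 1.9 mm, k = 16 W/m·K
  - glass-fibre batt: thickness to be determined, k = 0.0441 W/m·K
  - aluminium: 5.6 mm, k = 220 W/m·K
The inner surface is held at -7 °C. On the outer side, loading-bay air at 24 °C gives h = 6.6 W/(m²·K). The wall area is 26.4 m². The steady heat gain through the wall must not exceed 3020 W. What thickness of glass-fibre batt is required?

Series thermal resistances:
R_stainless steel = L/(kA) = 0.0019/(16×26.4) = 4.498×10^-6 K/W
R_aluminium = L/(kA) = 0.0056/(220×26.4) = 9.642×10^-7 K/W
R_outer film = 1/(h_o·A) = 1/(6.6×26.4) = 0.005739 K/W
Sum of the known resistances R_other = 0.005745 K/W
Required total resistance R_tot = ΔT/Q_allow = 31/3020 = 0.01026 K/W
R_glass-fibre batt = R_tot − R_other = 0.00452 K/W
L = R·k·A = 0.00452×0.0441×26.4

L ≈ 5.26 mm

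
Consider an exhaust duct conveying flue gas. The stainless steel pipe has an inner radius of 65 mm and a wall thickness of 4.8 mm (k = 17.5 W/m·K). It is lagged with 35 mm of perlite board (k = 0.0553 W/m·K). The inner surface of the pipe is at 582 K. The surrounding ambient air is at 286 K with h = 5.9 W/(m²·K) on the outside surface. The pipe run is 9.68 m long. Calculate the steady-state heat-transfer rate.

Q ≈ 2010 W

For a radial system each layer contributes R = ln(r_out/r_in)/(2πkL); films add R = 1/(hA).
R_stainless steel pipe wall = ln(69.8/65)/(2π×17.5×9.68) = 6.694×10^-5 K/W
R_perlite board = ln(104.8/69.8)/(2π×0.0553×9.68) = 0.1208 K/W
R_outer film = 1/(h_o·2πr_oL) = 1/(5.9×2π×0.1048×9.68) = 0.02659 K/W
R_total = 0.1475 K/W
Q = ΔT/R_total = 296/0.1475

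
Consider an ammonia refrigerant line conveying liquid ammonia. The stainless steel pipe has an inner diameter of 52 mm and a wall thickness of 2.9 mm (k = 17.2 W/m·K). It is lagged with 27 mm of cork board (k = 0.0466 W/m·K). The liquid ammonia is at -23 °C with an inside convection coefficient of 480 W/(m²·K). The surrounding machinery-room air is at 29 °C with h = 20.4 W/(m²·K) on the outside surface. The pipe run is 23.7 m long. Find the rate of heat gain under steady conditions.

Treating each annulus and film as a series resistance:
R_inner film = 1/(h_i·2πr₁L) = 1/(480×2π×0.026×23.7) = 5.381×10^-4 K/W
R_stainless steel pipe wall = ln(28.9/26)/(2π×17.2×23.7) = 4.129×10^-5 K/W
R_cork board = ln(55.9/28.9)/(2π×0.0466×23.7) = 0.09507 K/W
R_outer film = 1/(h_o·2πr_oL) = 1/(20.4×2π×0.0559×23.7) = 0.005889 K/W
R_total = 0.1015 K/W
Q = ΔT/R_total = 52/0.1015

Q ≈ 512 W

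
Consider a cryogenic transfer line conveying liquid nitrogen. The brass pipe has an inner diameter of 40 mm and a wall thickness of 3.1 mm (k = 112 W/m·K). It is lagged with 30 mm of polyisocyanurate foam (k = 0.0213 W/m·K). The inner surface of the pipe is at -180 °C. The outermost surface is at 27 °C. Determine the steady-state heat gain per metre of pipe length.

q′ ≈ 33.3 W/m

Treating each annulus and film as a series resistance:
R_brass pipe wall = ln(23.1/20)/(2π×112×1) = 2.048×10^-4 K/W
R_polyisocyanurate foam = ln(53.1/23.1)/(2π×0.0213×1) = 6.219 K/W
R_total = 6.22 K/W
Q = ΔT/R_total = 207/6.22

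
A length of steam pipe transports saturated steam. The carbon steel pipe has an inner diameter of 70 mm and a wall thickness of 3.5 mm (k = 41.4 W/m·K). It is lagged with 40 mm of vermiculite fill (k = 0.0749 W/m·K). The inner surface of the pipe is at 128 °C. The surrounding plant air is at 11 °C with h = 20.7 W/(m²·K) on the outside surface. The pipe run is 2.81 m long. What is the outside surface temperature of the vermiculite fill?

Treating each annulus and film as a series resistance:
R_carbon steel pipe wall = ln(38.5/35)/(2π×41.4×2.81) = 1.304×10^-4 K/W
R_vermiculite fill = ln(78.5/38.5)/(2π×0.0749×2.81) = 0.5387 K/W
R_outer film = 1/(h_o·2πr_oL) = 1/(20.7×2π×0.0785×2.81) = 0.03486 K/W
R_total = 0.5737 K/W
Q = ΔT/R_total = 117/0.5737
Q = 204 W
T_interface = T_inner − Q·ΣR(inner→interface) = 128 − 204×0.5389

T ≈ 18.1 °C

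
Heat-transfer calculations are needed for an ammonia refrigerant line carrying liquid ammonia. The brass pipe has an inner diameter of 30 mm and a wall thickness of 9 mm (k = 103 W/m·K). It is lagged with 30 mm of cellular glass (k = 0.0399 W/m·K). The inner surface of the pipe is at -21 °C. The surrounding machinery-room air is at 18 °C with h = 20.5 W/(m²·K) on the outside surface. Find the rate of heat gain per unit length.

Treating each annulus and film as a series resistance:
R_brass pipe wall = ln(24/15)/(2π×103×1) = 7.262×10^-4 K/W
R_cellular glass = ln(54/24)/(2π×0.0399×1) = 3.235 K/W
R_outer film = 1/(h_o·2πr_oL) = 1/(20.5×2π×0.054×1) = 0.1438 K/W
R_total = 3.379 K/W
Q = ΔT/R_total = 39/3.379

q′ ≈ 11.5 W/m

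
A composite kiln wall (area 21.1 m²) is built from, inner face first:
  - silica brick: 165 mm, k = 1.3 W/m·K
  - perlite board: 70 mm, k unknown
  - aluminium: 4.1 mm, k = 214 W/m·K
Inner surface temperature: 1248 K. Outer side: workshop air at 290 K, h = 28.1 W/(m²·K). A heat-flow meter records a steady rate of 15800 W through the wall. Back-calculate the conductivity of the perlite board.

k ≈ 0.0627 W/(m·K)

Thermal resistances in series:
R_silica brick = L/(kA) = 0.165/(1.3×21.1) = 0.006015 K/W
R_aluminium = L/(kA) = 0.0041/(214×21.1) = 9.08×10^-7 K/W
R_outer film = 1/(h_o·A) = 1/(28.1×21.1) = 0.001687 K/W
Sum of known resistances R_other = 0.007703 K/W
Total R = ΔT/Q = 958/15800 = 0.06063 K/W
R_perlite board = R_total − R_other = 0.05293 K/W
k = L/(R·A) = 0.07/(0.05293×21.1)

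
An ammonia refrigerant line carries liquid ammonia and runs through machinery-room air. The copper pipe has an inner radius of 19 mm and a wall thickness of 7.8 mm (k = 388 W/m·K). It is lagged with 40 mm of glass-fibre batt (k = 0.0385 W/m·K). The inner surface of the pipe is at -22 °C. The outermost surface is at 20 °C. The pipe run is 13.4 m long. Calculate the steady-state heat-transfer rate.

Q ≈ 149 W

Cylindrical conduction, so R = ln(r₂/r₁)/(2πkL) per layer, in series:
R_copper pipe wall = ln(26.8/19)/(2π×388×13.4) = 1.053×10^-5 K/W
R_glass-fibre batt = ln(66.8/26.8)/(2π×0.0385×13.4) = 0.2818 K/W
R_total = 0.2818 K/W
Q = ΔT/R_total = 42/0.2818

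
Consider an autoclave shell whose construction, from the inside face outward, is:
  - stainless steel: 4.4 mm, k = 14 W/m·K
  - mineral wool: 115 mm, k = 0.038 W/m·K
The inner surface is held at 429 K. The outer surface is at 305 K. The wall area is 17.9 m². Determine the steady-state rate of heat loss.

Thermal resistances in series:
R_stainless steel = L/(kA) = 0.0044/(14×17.9) = 1.756×10^-5 K/W
R_mineral wool = L/(kA) = 0.115/(0.038×17.9) = 0.1691 K/W
R_total = 0.1691 K/W
Q = ΔT / R_total = 124 / 0.1691

Q ≈ 733 W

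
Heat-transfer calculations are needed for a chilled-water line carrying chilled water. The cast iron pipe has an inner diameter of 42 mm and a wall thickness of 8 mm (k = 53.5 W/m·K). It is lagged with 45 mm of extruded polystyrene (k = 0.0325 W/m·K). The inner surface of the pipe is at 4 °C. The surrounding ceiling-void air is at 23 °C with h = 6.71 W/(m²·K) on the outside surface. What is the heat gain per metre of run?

Radial resistances (cylindrical: R_cond = ln(r_o/r_i)/(2πkL), R_conv = 1/(h·2πrL)):
R_cast iron pipe wall = ln(29/21)/(2π×53.5×1) = 9.602×10^-4 K/W
R_extruded polystyrene = ln(74/29)/(2π×0.0325×1) = 4.587 K/W
R_outer film = 1/(h_o·2πr_oL) = 1/(6.71×2π×0.074×1) = 0.3205 K/W
R_total = 4.909 K/W
Q = ΔT/R_total = 19/4.909

q′ ≈ 3.87 W/m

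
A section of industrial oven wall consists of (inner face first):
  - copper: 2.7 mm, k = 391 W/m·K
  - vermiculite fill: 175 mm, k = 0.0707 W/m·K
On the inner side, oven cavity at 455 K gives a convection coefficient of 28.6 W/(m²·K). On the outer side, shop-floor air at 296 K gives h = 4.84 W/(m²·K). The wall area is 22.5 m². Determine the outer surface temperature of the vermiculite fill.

T ≈ 308 K

Treating each layer as a thermal resistance in series:
R_inner film = 1/(h_i·A) = 1/(28.6×22.5) = 0.001554 K/W
R_copper = L/(kA) = 0.0027/(391×22.5) = 3.069×10^-7 K/W
R_vermiculite fill = L/(kA) = 0.175/(0.0707×22.5) = 0.11 K/W
R_outer film = 1/(h_o·A) = 1/(4.84×22.5) = 0.009183 K/W
R_total = 0.1207 K/W;  Q = ΔT/R_total = 159/0.1207 = 1317 W
T_interface = T_inner − Q·ΣR(inner→interface) = 455 − 1320×0.1116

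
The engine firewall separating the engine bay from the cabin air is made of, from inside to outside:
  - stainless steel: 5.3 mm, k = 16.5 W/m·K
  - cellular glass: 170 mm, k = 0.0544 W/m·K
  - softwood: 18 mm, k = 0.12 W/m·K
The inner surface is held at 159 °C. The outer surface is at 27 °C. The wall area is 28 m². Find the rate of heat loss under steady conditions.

Q ≈ 1130 W

Treating each layer as a thermal resistance in series:
R_stainless steel = L/(kA) = 0.0053/(16.5×28) = 1.147×10^-5 K/W
R_cellular glass = L/(kA) = 0.17/(0.0544×28) = 0.1116 K/W
R_softwood = L/(kA) = 0.018/(0.12×28) = 0.005357 K/W
R_total = 0.117 K/W
Q = ΔT / R_total = 132 / 0.117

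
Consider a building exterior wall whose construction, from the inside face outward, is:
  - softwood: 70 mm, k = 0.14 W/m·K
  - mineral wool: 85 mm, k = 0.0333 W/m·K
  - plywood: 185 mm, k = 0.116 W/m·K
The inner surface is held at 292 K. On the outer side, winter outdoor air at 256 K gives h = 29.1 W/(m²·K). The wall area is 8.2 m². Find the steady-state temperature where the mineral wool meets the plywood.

Series thermal resistances:
R_softwood = L/(kA) = 0.07/(0.14×8.2) = 0.06098 K/W
R_mineral wool = L/(kA) = 0.085/(0.0333×8.2) = 0.3113 K/W
R_plywood = L/(kA) = 0.185/(0.116×8.2) = 0.1945 K/W
R_outer film = 1/(h_o·A) = 1/(29.1×8.2) = 0.004191 K/W
R_total = 0.5709 K/W;  Q = ΔT/R_total = 36/0.5709 = 63.05 W
T_interface = T_inner − Q·ΣR(inner→interface) = 292 − 63.1×0.3723

T ≈ 269 K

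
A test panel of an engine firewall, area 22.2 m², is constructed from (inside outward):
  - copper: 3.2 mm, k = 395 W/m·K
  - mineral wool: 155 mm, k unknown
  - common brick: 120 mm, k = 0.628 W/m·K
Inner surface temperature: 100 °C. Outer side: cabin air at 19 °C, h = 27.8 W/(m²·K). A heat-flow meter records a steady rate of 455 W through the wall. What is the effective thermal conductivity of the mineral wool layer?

Treating each layer as a thermal resistance in series:
R_copper = L/(kA) = 0.0032/(395×22.2) = 3.649×10^-7 K/W
R_common brick = L/(kA) = 0.12/(0.628×22.2) = 0.008607 K/W
R_outer film = 1/(h_o·A) = 1/(27.8×22.2) = 0.00162 K/W
Sum of known resistances R_other = 0.01023 K/W
Total R = ΔT/Q = 81/455 = 0.178 K/W
R_mineral wool = R_total − R_other = 0.1678 K/W
k = L/(R·A) = 0.155/(0.1678×22.2)

k ≈ 0.0416 W/(m·K)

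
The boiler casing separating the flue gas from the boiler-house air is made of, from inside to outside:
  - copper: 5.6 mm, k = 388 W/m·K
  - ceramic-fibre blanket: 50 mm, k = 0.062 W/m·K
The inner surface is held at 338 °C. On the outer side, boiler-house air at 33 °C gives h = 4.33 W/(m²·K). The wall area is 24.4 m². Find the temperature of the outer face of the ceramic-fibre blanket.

T ≈ 101 °C

Thermal resistances in series:
R_copper = L/(kA) = 0.0056/(388×24.4) = 5.915×10^-7 K/W
R_ceramic-fibre blanket = L/(kA) = 0.05/(0.062×24.4) = 0.03305 K/W
R_outer film = 1/(h_o·A) = 1/(4.33×24.4) = 0.009465 K/W
R_total = 0.04252 K/W;  Q = ΔT/R_total = 305/0.04252 = 7174 W
T_interface = T_inner − Q·ΣR(inner→interface) = 338 − 7170×0.03305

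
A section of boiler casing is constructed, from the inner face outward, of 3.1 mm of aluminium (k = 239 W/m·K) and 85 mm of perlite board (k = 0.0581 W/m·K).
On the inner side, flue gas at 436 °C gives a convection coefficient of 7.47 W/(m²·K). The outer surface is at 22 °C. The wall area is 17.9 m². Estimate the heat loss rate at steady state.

Thermal resistances in series:
R_inner film = 1/(h_i·A) = 1/(7.47×17.9) = 0.007479 K/W
R_aluminium = L/(kA) = 0.0031/(239×17.9) = 7.246×10^-7 K/W
R_perlite board = L/(kA) = 0.085/(0.0581×17.9) = 0.08173 K/W
R_total = 0.08921 K/W
Q = ΔT / R_total = 414 / 0.08921

Q ≈ 4640 W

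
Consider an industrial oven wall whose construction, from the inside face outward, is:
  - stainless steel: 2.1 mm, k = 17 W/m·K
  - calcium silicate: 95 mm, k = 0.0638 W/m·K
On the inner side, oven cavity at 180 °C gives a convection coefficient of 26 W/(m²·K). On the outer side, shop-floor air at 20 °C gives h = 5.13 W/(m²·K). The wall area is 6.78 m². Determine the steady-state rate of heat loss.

Model the wall as resistances in series:
R_inner film = 1/(h_i·A) = 1/(26×6.78) = 0.005673 K/W
R_stainless steel = L/(kA) = 0.0021/(17×6.78) = 1.822×10^-5 K/W
R_calcium silicate = L/(kA) = 0.095/(0.0638×6.78) = 0.2196 K/W
R_outer film = 1/(h_o·A) = 1/(5.13×6.78) = 0.02875 K/W
R_total = 0.2541 K/W
Q = ΔT / R_total = 160 / 0.2541

Q ≈ 630 W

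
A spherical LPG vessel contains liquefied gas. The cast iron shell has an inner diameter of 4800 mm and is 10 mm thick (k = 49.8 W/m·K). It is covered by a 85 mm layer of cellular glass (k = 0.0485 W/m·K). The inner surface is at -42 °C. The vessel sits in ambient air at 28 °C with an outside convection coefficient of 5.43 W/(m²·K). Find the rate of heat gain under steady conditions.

Radial (spherical) resistances in series:
R_cast iron shell = (1/2.4 − 1/2.41)/(4π×49.8) = 2.763×10^-6 K/W
R_cellular glass = (1/2.41 − 1/2.495)/(4π×0.0485) = 0.02319 K/W
R_outer film = 1/(h·4πr_o²) = 1/(5.43×4π×2.495²) = 0.002354 K/W
R_total = 0.02555 K/W
Q = ΔT/R_total = 70/0.02555

Q ≈ 2740 W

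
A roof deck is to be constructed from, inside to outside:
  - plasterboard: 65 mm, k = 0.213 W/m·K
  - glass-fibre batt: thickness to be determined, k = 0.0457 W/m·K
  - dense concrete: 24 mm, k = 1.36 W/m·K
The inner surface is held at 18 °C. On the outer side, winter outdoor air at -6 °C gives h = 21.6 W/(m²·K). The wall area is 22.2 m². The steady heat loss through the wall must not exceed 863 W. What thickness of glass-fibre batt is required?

L ≈ 11.3 mm

Model the wall as resistances in series:
R_plasterboard = L/(kA) = 0.065/(0.213×22.2) = 0.01375 K/W
R_dense concrete = L/(kA) = 0.024/(1.36×22.2) = 7.949×10^-4 K/W
R_outer film = 1/(h_o·A) = 1/(21.6×22.2) = 0.002085 K/W
Sum of the known resistances R_other = 0.01663 K/W
Required total resistance R_tot = ΔT/Q_allow = 24/863 = 0.02781 K/W
R_glass-fibre batt = R_tot − R_other = 0.01118 K/W
L = R·k·A = 0.01118×0.0457×22.2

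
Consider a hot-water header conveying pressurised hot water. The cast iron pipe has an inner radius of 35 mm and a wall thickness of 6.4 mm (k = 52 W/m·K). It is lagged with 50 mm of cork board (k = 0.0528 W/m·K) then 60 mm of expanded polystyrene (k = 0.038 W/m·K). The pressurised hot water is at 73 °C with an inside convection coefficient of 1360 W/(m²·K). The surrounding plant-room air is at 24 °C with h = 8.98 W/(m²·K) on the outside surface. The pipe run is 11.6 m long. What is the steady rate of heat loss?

Q ≈ 123 W

Treating each annulus and film as a series resistance:
R_inner film = 1/(h_i·2πr₁L) = 1/(1360×2π×0.035×11.6) = 2.882×10^-4 K/W
R_cast iron pipe wall = ln(41.4/35)/(2π×52×11.6) = 4.431×10^-5 K/W
R_cork board = ln(91.4/41.4)/(2π×0.0528×11.6) = 0.2058 K/W
R_expanded polystyrene = ln(151.4/91.4)/(2π×0.038×11.6) = 0.1822 K/W
R_outer film = 1/(h_o·2πr_oL) = 1/(8.98×2π×0.1514×11.6) = 0.01009 K/W
R_total = 0.3984 K/W
Q = ΔT/R_total = 49/0.3984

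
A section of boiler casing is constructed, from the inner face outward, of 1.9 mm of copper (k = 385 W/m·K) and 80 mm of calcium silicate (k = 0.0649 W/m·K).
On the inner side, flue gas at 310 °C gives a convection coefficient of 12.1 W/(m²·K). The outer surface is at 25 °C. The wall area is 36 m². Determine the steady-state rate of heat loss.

Q ≈ 7800 W

Thermal resistances in series:
R_inner film = 1/(h_i·A) = 1/(12.1×36) = 0.002296 K/W
R_copper = L/(kA) = 0.0019/(385×36) = 1.371×10^-7 K/W
R_calcium silicate = L/(kA) = 0.08/(0.0649×36) = 0.03424 K/W
R_total = 0.03654 K/W
Q = ΔT / R_total = 285 / 0.03654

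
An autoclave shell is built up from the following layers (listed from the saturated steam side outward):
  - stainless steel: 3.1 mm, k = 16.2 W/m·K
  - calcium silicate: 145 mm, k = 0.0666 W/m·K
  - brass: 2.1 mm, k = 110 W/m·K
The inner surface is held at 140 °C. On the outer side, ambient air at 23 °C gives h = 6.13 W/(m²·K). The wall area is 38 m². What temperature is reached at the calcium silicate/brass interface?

Thermal resistances in series:
R_stainless steel = L/(kA) = 0.0031/(16.2×38) = 5.036×10^-6 K/W
R_calcium silicate = L/(kA) = 0.145/(0.0666×38) = 0.05729 K/W
R_brass = L/(kA) = 0.0021/(110×38) = 5.024×10^-7 K/W
R_outer film = 1/(h_o·A) = 1/(6.13×38) = 0.004293 K/W
R_total = 0.06159 K/W;  Q = ΔT/R_total = 117/0.06159 = 1900 W
T_interface = T_inner − Q·ΣR(inner→interface) = 140 − 1900×0.0573

T ≈ 31.2 °C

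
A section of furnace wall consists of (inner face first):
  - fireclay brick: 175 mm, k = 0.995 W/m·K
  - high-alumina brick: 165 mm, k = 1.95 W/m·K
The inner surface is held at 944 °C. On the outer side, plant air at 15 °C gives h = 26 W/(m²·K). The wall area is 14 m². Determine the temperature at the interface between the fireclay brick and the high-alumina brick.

T ≈ 397 °C

Treating each layer as a thermal resistance in series:
R_fireclay brick = L/(kA) = 0.175/(0.995×14) = 0.01256 K/W
R_high-alumina brick = L/(kA) = 0.165/(1.95×14) = 0.006044 K/W
R_outer film = 1/(h_o·A) = 1/(26×14) = 0.002747 K/W
R_total = 0.02135 K/W;  Q = ΔT/R_total = 929/0.02135 = 43500 W
T_interface = T_inner − Q·ΣR(inner→interface) = 944 − 43500×0.01256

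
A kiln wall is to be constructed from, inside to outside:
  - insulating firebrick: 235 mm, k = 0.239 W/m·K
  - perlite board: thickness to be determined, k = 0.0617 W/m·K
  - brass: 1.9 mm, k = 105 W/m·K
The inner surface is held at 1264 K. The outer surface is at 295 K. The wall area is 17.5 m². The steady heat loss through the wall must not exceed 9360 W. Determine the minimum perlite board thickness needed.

Thermal resistances in series:
R_insulating firebrick = L/(kA) = 0.235/(0.239×17.5) = 0.05619 K/W
R_brass = L/(kA) = 0.0019/(105×17.5) = 1.034×10^-6 K/W
Sum of the known resistances R_other = 0.05619 K/W
Required total resistance R_tot = ΔT/Q_allow = 969/9360 = 0.1035 K/W
R_perlite board = R_tot − R_other = 0.04734 K/W
L = R·k·A = 0.04734×0.0617×17.5

L ≈ 51.1 mm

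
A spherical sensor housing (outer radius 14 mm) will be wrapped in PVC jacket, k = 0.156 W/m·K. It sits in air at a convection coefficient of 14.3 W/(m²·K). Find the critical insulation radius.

r_cr ≈ 21.8 mm

For a sphere r_cr = 2k/h = 2×0.156/14.3
r_cr = 21.8 mm; since the bare radius (14 mm) is below r_cr, adding a thin layer of insulation will *increase* heat loss.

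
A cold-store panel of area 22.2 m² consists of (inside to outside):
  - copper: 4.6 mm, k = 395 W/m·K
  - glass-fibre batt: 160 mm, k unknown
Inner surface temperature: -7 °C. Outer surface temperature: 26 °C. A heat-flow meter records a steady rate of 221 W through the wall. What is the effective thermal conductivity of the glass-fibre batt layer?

k ≈ 0.0483 W/(m·K)

Thermal resistances in series:
R_copper = L/(kA) = 0.0046/(395×22.2) = 5.246×10^-7 K/W
Sum of known resistances R_other = 5.246×10^-7 K/W
Total R = ΔT/Q = 33/221 = 0.1493 K/W
R_glass-fibre batt = R_total − R_other = 0.1493 K/W
k = L/(R·A) = 0.16/(0.1493×22.2)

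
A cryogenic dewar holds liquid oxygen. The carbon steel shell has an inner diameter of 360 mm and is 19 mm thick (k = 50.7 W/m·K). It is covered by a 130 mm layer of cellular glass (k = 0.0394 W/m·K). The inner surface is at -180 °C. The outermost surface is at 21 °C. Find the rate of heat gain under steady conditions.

Q ≈ 50.1 W

Radial (spherical) resistances in series:
R_carbon steel shell = (1/0.18 − 1/0.199)/(4π×50.7) = 8.325×10^-4 K/W
R_cellular glass = (1/0.199 − 1/0.329)/(4π×0.0394) = 4.01 K/W
R_total = 4.011 K/W
Q = ΔT/R_total = 201/4.011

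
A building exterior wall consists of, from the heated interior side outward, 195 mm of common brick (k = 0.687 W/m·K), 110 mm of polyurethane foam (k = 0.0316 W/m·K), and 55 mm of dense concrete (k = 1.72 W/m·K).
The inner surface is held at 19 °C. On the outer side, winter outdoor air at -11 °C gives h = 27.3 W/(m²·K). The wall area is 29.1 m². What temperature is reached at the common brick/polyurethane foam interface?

T ≈ 16.8 °C

Treating each layer as a thermal resistance in series:
R_common brick = L/(kA) = 0.195/(0.687×29.1) = 0.009754 K/W
R_polyurethane foam = L/(kA) = 0.11/(0.0316×29.1) = 0.1196 K/W
R_dense concrete = L/(kA) = 0.055/(1.72×29.1) = 0.001099 K/W
R_outer film = 1/(h_o·A) = 1/(27.3×29.1) = 0.001259 K/W
R_total = 0.1317 K/W;  Q = ΔT/R_total = 30/0.1317 = 227.7 W
T_interface = T_inner − Q·ΣR(inner→interface) = 19 − 228×0.009754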